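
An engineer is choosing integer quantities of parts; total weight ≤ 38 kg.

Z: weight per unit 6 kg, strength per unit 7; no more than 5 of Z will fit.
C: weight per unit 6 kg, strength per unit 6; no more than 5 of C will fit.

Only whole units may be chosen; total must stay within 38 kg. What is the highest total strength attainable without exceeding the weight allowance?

This is a bounded integer knapsack.
Z has the best ratio (7/6); taking only Z gives at most 5×7 = 35 (stopped by the supply cap of 5).
Mixing does better — 5×Z and 1×C: weight 36 ≤ 38, strength 5·7 + 1·6 = 41.

41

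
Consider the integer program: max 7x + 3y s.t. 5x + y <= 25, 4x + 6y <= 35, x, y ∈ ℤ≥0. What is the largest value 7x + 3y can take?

(x,y)=(4,3): 5·4+1·3=23≤25, 4·4+6·3=34≤35, objective 37.
(x,y)=(4,2): 5·4+1·2=22≤25, 4·4+6·2=28≤35, objective 34.
(x,y)=(4,1): 5·4+1·1=21≤25, 4·4+6·1=22≤35, objective 31.
The best lattice point is (4,3), giving 37.

37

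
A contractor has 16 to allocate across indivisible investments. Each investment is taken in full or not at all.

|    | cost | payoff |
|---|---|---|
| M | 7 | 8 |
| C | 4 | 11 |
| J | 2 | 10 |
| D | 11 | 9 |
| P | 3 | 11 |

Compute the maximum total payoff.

C + J + P: cost 4 + 2 + 3 = 9 ≤ 16, payoff 11 + 10 + 11 = 32.
M + C + J + P: cost 7 + 4 + 2 + 3 = 16 ≤ 16, payoff 8 + 11 + 10 + 11 = 40.
M + C + P: cost 7 + 4 + 3 = 14 ≤ 16, payoff 8 + 11 + 11 = 30.
Best is M, C, J, and P with total payoff 40.

40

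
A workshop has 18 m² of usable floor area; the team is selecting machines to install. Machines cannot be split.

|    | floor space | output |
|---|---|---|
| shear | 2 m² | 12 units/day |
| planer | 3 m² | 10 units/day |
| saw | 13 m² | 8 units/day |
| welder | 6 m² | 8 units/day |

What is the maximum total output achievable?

Take shear, planer, and welder: floor space 2 + 3 + 6 = 11 ≤ 18, output 12 + 10 + 8 = 30.
No feasible combination exceeds this.

30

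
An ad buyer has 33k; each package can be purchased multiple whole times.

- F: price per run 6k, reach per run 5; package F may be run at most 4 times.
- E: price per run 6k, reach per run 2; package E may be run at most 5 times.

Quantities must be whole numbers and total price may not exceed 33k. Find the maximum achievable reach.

22

4×F: price 24 ≤ 33, reach 4·5 = 20.
4×F and 1×E: price 30 ≤ 33, reach 4·5 + 1·2 = 22.
Best is 22.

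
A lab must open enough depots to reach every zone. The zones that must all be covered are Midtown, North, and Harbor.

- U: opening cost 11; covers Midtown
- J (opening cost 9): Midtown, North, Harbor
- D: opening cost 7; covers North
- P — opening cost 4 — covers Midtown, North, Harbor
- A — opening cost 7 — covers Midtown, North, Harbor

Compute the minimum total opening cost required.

P alone covers Midtown, North, Harbor — every zone.
Total opening cost: 4.
No cover costs less than 4.

4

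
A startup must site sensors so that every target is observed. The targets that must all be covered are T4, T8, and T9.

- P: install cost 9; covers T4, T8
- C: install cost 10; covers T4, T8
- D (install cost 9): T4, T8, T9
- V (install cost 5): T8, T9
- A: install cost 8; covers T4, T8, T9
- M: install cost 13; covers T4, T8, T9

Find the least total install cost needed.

The greedy cost-per-new-target heuristic would pick V and A for 13, but a cheaper cover exists.
A alone covers T4, T8, T9 — every target.
Total install cost: 8.
No cover costs less than 8.

8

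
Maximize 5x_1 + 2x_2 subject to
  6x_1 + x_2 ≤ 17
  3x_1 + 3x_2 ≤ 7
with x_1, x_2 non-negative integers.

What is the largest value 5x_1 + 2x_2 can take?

(x_1,x_2)=(2,0): 6·2+1·0=12≤17, 3·2+3·0=6≤7, objective 10.
(x_1,x_2)=(1,1): 6·1+1·1=7≤17, 3·1+3·1=6≤7, objective 7.
(x_1,x_2)=(1,0): 6·1+1·0=6≤17, 3·1+3·0=3≤7, objective 5.
Maximum is 10 at (x_1,x_2)=(2,0).

10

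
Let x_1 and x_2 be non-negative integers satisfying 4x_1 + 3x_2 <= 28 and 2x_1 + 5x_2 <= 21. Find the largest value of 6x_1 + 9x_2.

(x_1,x_2)=(5,2): 4·5+3·2=26≤28, 2·5+5·2=20≤21, objective 48.
(x_1,x_2)=(6,1): 4·6+3·1=27≤28, 2·6+5·1=17≤21, objective 45.
(x_1,x_2)=(4,2): 4·4+3·2=22≤28, 2·4+5·2=18≤21, objective 42.
Maximum is 48 at (x_1,x_2)=(5,2).

48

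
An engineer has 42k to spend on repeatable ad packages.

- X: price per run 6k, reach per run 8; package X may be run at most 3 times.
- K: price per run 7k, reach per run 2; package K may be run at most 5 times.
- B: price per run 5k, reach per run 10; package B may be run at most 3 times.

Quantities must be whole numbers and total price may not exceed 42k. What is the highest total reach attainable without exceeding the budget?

B has the best ratio (10/5); taking only B gives at most 3×10 = 30 (stopped by the supply cap of 3).
Mixing does better — 3×X, 1×K, and 3×B: price 40 ≤ 42, reach 3·8 + 1·2 + 3·10 = 56.

56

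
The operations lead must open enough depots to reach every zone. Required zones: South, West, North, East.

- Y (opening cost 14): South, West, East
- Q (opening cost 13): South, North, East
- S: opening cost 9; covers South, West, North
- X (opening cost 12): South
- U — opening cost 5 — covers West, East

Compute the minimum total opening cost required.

Choose S and U: together they cover South, West, North, East — every zone.
Total opening cost: 9 + 5 = 14.
No cover costs less than 14.

14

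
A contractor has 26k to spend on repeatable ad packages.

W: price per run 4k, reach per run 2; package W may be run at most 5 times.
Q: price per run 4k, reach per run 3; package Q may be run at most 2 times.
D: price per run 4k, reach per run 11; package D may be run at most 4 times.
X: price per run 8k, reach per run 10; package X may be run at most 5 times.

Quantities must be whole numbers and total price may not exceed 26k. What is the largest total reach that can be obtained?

Take 4×D and 1×X: price 24 ≤ 26, reach 4·11 + 1·10 = 54.
D has the best ratio (11/4) and is taken to its limit of 4; remaining capacity is filled optimally with the others.

54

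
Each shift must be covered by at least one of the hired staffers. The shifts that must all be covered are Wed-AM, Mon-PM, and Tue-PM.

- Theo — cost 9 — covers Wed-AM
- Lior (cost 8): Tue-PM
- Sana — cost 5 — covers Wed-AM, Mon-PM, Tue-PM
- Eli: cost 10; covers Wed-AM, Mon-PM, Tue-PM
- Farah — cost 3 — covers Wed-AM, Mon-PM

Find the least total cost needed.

Sana alone covers Wed-AM, Mon-PM, Tue-PM — every shift.
Total cost: 5.

5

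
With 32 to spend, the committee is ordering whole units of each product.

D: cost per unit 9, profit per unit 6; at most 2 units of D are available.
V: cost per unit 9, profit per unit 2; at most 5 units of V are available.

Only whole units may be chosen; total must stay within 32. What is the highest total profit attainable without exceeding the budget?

D has the best ratio (6/9); taking only D gives at most 2×6 = 12 (stopped by the supply cap of 2).
Mixing does better — 2×D and 1×V: cost 27 ≤ 32, profit 2·6 + 1·2 = 14.

14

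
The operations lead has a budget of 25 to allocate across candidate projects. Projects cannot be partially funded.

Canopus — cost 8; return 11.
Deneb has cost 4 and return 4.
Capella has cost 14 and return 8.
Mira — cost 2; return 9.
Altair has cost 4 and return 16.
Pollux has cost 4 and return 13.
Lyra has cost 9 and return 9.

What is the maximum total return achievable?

Allowing fractional choices, the relaxed optimum would be about 56.0, but projects are indivisible.
Canopus + Mira + Altair + Pollux: cost 8 + 2 + 4 + 4 = 18 ≤ 25, return 11 + 9 + 16 + 13 = 49.
Canopus + Deneb + Mira + Altair + Pollux: cost 8 + 4 + 2 + 4 + 4 = 22 ≤ 25, return 11 + 4 + 9 + 16 + 13 = 53.
Deneb + Mira + Altair + Pollux + Lyra: cost 4 + 2 + 4 + 4 + 9 = 23 ≤ 25, return 4 + 9 + 16 + 13 + 9 = 51.
Best is Canopus, Deneb, Mira, Altair, and Pollux with total return 53.

53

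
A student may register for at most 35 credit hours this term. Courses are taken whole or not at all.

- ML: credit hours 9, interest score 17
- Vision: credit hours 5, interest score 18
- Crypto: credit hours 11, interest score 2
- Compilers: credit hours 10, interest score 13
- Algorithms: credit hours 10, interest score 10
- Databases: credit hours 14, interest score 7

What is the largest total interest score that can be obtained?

Allowing fractional choices, the relaxed optimum would be about 58.5, but courses are indivisible.
ML + Vision + Compilers: credit hours 9 + 5 + 10 = 24 ≤ 35, interest score 17 + 18 + 13 = 48.
ML + Vision + Compilers + Algorithms: credit hours 9 + 5 + 10 + 10 = 34 ≤ 35, interest score 17 + 18 + 13 + 10 = 58.
ML + Vision + Crypto + Compilers: credit hours 9 + 5 + 11 + 10 = 35 ≤ 35, interest score 17 + 18 + 2 + 13 = 50.
Best is ML, Vision, Compilers, and Algorithms with total interest score 58.

58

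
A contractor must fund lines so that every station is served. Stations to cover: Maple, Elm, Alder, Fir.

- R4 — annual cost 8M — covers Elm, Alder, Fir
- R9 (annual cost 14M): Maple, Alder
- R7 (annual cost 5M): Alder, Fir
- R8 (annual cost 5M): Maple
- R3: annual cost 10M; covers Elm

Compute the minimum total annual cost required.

13

The greedy cost-per-new-station heuristic would pick R7, R8, and R4 for 18, but a cheaper cover exists.
Choose R4 and R8: together they cover Maple, Elm, Alder, Fir — every station.
Total annual cost: 8 + 5 = 13.
No cover costs less than 13.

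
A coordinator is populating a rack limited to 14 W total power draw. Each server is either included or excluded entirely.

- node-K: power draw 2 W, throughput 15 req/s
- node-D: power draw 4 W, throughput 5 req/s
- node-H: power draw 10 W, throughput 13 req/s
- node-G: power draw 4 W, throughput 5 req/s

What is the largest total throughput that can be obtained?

Allowing fractional choices, the relaxed optimum would be about 30.5, but servers are indivisible.
node-K + node-H: power draw 2 + 10 = 12 ≤ 14, throughput 15 + 13 = 28.
node-K + node-D + node-G: power draw 2 + 4 + 4 = 10 ≤ 14, throughput 15 + 5 + 5 = 25.
Best is node-K and node-H with total throughput 28.

28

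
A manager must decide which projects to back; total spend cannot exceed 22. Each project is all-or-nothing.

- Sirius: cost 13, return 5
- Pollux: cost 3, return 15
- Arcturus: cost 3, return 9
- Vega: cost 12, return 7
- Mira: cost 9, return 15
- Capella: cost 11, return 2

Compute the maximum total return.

Allowing fractional choices, the relaxed optimum would be about 43.1, but projects are indivisible.
Pollux + Mira: cost 3 + 9 = 12 ≤ 22, return 15 + 15 = 30.
Pollux + Arcturus + Mira: cost 3 + 3 + 9 = 15 ≤ 22, return 15 + 9 + 15 = 39.
Pollux + Arcturus + Vega: cost 3 + 3 + 12 = 18 ≤ 22, return 15 + 9 + 7 = 31.
Best is Pollux, Arcturus, and Mira with total return 39.

39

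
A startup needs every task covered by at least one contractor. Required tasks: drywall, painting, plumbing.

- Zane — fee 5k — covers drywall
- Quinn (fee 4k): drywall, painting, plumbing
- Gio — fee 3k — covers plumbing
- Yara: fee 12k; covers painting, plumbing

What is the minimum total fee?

4

Quinn alone covers drywall, painting, plumbing — every task.
Total fee: 4.
No cover costs less than 4.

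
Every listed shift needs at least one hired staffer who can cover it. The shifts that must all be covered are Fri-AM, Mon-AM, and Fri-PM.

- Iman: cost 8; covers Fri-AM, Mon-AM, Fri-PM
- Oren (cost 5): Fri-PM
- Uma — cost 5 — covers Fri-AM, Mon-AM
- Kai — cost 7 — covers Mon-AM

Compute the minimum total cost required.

The greedy cost-per-new-shift heuristic would pick Uma and Oren for 10, but a cheaper cover exists.
Iman alone covers Fri-AM, Mon-AM, Fri-PM — every shift.
Total cost: 8.
No cover costs less than 8.

8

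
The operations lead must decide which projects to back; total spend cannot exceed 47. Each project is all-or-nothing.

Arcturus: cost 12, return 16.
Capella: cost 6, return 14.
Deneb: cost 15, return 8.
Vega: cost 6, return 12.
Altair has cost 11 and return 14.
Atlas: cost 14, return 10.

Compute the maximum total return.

Take Arcturus, Capella, Vega, and Altair: cost 12 + 6 + 6 + 11 = 35 ≤ 47, return 16 + 14 + 12 + 14 = 56.
No other feasible combination does better.

56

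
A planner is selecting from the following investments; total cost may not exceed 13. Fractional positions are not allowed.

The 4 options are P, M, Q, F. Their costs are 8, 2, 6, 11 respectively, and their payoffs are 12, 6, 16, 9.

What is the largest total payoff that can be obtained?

22

Allowing fractional choices, the relaxed optimum would be about 29.5, but investments are indivisible.
Q: cost 6 ≤ 13, payoff 16.
M + Q: cost 2 + 6 = 8 ≤ 13, payoff 6 + 16 = 22.
P + M: cost 8 + 2 = 10 ≤ 13, payoff 12 + 6 = 18.
Best is M and Q with total payoff 22.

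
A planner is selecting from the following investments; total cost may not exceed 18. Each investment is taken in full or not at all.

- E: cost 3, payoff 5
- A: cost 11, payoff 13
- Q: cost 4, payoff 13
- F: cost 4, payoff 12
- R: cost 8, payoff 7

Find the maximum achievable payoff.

This is an integer program with binary decision variables.
Take Q, F, and R: cost 4 + 4 + 8 = 16 ≤ 18, payoff 13 + 12 + 7 = 32.
No other feasible combination does better.

32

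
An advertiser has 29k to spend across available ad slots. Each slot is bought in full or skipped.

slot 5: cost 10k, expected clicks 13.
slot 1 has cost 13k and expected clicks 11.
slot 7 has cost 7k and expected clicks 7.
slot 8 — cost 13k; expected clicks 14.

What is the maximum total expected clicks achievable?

slot 1 + slot 8: cost 13 + 13 = 26 ≤ 29, expected clicks 11 + 14 = 25.
slot 5 + slot 8: cost 10 + 13 = 23 ≤ 29, expected clicks 13 + 14 = 27.
Best is slot 5 and slot 8 with total expected clicks 27.

27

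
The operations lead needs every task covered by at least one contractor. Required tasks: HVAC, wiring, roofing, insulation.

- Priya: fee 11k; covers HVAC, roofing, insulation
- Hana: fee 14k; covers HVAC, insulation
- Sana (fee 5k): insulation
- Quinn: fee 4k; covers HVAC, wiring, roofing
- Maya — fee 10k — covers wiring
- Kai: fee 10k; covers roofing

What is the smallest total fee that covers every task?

9

Choose Sana and Quinn: together they cover HVAC, wiring, roofing, insulation — every task.
Total fee: 5 + 4 = 9.
No cover costs less than 9.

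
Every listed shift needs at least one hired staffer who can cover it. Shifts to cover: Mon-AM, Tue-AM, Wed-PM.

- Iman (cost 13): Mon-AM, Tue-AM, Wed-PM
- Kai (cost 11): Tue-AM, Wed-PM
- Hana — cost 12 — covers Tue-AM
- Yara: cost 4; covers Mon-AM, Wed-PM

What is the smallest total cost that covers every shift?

Iman alone covers Mon-AM, Tue-AM, Wed-PM — every shift.
Total cost: 13.

13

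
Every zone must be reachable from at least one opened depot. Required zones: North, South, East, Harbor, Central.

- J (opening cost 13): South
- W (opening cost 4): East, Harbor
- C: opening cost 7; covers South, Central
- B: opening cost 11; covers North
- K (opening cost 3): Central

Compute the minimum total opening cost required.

The greedy cost-per-new-zone heuristic would pick W, K, C, and B for 25, but a cheaper cover exists.
Choose W, C, and B: together they cover North, South, East, Harbor, Central — every zone.
Total opening cost: 4 + 7 + 11 = 22.
No cover costs less than 22.

22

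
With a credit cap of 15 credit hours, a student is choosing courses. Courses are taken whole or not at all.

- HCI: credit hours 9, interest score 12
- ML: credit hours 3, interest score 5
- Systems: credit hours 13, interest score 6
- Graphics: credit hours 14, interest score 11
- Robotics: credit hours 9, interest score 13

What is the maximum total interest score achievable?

18

Allowing fractional choices, the relaxed optimum would be about 22.0, but courses are indivisible.
ML + Robotics: credit hours 3 + 9 = 12 ≤ 15, interest score 5 + 13 = 18.
HCI + ML: credit hours 9 + 3 = 12 ≤ 15, interest score 12 + 5 = 17.
Best is ML and Robotics with total interest score 18.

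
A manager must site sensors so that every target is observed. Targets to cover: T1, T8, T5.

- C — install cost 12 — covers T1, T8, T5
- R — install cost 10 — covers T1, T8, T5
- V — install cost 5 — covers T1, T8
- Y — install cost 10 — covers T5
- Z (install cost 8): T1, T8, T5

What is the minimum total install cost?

8

This is a weighted set-cover instance.
Z alone covers T1, T8, T5 — every target.
Total install cost: 8.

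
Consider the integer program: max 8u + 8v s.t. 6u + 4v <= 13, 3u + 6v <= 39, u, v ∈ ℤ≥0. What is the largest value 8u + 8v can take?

24

Relaxing integrality, the LP optimum is 26.00 at (u,v) = (0, 3.25), which is not an integer point.
(u,v)=(0,3): 6·0+4·3=12≤13, 3·0+6·3=18≤39, objective 24.
(u,v)=(0,2): 6·0+4·2=8≤13, 3·0+6·2=12≤39, objective 16.
No feasible integer point exceeds 24.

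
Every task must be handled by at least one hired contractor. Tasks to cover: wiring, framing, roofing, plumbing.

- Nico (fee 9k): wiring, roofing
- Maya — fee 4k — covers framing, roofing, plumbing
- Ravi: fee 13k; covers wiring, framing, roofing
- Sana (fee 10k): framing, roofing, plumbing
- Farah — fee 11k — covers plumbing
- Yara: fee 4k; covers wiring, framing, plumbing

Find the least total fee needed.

8

Choose Maya and Yara: together they cover wiring, framing, roofing, plumbing — every task.
Total fee: 4 + 4 = 8.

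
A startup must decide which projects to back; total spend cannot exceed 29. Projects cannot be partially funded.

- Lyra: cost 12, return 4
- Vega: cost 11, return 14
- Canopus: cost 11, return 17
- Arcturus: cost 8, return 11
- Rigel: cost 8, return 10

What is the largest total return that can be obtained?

38

Allowing fractional choices, the relaxed optimum would be about 40.7, but projects are indivisible.
Vega + Arcturus + Rigel: cost 11 + 8 + 8 = 27 ≤ 29, return 14 + 11 + 10 = 35.
Vega + Canopus: cost 11 + 11 = 22 ≤ 29, return 14 + 17 = 31.
Canopus + Arcturus + Rigel: cost 11 + 8 + 8 = 27 ≤ 29, return 17 + 11 + 10 = 38.
Best is Canopus, Arcturus, and Rigel with total return 38.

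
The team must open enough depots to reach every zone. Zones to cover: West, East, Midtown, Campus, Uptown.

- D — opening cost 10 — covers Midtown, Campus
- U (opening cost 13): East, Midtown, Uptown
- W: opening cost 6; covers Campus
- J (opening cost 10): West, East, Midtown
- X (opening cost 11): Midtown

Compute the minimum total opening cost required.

29

Choose U, W, and J: together they cover West, East, Midtown, Campus, Uptown — every zone.
Total opening cost: 13 + 6 + 10 = 29.
No cover costs less than 29.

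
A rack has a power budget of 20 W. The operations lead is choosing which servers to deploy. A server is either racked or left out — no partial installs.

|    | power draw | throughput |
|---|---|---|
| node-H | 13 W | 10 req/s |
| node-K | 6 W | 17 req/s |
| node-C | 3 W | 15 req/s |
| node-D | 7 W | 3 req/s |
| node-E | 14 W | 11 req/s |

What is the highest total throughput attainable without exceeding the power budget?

This is a 0-1 knapsack instance.
Take node-K, node-C, and node-D: power draw 6 + 3 + 7 = 16 ≤ 20, throughput 17 + 15 + 3 = 35.
No other feasible combination does better.

35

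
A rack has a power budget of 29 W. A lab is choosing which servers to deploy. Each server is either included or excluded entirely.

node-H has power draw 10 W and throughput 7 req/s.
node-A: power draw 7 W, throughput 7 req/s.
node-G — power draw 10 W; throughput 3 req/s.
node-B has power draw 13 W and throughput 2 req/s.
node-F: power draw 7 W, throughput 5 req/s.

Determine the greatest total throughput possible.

19

This is an integer program with binary decision variables.
Allowing fractional choices, the relaxed optimum would be about 20.5, but servers are indivisible.
node-A + node-G + node-F: power draw 7 + 10 + 7 = 24 ≤ 29, throughput 7 + 3 + 5 = 15.
node-H + node-A + node-G: power draw 10 + 7 + 10 = 27 ≤ 29, throughput 7 + 7 + 3 = 17.
node-H + node-A + node-F: power draw 10 + 7 + 7 = 24 ≤ 29, throughput 7 + 7 + 5 = 19.
Best is node-H, node-A, and node-F with total throughput 19.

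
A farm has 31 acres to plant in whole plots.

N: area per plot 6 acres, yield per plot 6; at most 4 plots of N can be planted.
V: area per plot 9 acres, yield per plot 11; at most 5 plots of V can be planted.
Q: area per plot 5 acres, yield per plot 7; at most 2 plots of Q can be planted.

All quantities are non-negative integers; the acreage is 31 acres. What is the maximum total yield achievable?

37

This is a bounded integer knapsack.
Q has the best ratio (7/5); taking only Q gives at most 2×7 = 14 (stopped by the supply cap of 2).
Mixing does better — 2×N, 1×V, and 2×Q: area 31 ≤ 31, yield 2·6 + 1·11 + 2·7 = 37.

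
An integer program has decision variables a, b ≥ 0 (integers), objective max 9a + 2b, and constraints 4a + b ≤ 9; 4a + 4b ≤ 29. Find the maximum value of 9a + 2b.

Relaxing integrality, the LP optimum is 20.25 at (a,b) = (2.25, 0), which is not an integer point.
(a,b)=(2,1) is feasible, giving 20.
(a,b)=(2,0) is feasible, giving 18.
(a,b)=(1,2) is feasible, giving 13.
(a,b)=(1,1) is feasible, giving 11.
Maximum is 20 at (a,b)=(2,1).

20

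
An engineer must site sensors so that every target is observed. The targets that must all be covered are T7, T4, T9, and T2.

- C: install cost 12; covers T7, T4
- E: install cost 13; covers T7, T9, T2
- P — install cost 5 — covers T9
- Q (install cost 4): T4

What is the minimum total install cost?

17

Choose E and Q: together they cover T7, T4, T9, T2 — every target.
Total install cost: 13 + 4 = 17.
No cover costs less than 17.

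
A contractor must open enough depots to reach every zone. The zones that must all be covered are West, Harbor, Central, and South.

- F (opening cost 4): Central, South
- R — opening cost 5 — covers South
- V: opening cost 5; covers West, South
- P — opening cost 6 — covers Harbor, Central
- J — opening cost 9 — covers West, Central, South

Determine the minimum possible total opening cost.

11

The greedy cost-per-new-zone heuristic would pick F, V, and P for 15, but a cheaper cover exists.
Choose V and P: together they cover West, Harbor, Central, South — every zone.
Total opening cost: 5 + 6 = 11.
No cover costs less than 11.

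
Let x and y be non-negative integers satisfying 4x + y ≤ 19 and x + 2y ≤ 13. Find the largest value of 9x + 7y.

The continuous relaxation peaks at (3.57, 4.71) with value 65.14; rounding to a feasible lattice point costs some objective.
(x,y)=(3,5) is feasible, giving 62.
(x,y)=(4,3) is feasible, giving 57.
(x,y)=(3,4) is feasible, giving 55.
The best lattice point is (3,5), giving 62.

62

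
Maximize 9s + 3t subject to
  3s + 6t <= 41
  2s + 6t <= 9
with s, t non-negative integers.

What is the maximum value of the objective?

(s,t)=(4,0): 3·4+6·0=12≤41, 2·4+6·0=8≤9, objective 36.
(s,t)=(3,0): 3·3+6·0=9≤41, 2·3+6·0=6≤9, objective 27.
Maximum is 36 at (s,t)=(4,0).

36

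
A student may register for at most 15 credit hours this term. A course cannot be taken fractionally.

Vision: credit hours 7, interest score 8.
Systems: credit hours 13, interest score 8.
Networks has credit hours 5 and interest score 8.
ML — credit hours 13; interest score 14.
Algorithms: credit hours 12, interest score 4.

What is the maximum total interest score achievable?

16

This is a 0-1 knapsack instance.
ML: credit hours 13 ≤ 15, interest score 14.
Vision + Networks: credit hours 7 + 5 = 12 ≤ 15, interest score 8 + 8 = 16.
Best is Vision and Networks with total interest score 16.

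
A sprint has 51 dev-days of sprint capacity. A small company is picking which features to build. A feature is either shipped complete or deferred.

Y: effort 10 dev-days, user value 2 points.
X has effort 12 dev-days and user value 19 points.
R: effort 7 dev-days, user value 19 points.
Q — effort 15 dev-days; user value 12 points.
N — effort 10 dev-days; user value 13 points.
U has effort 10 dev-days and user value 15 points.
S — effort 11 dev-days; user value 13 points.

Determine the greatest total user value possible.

This is a 0-1 knapsack instance.
Allowing fractional choices, the relaxed optimum would be about 79.8, but features are indivisible.
Y + X + R + N + U: effort 10 + 12 + 7 + 10 + 10 = 49 ≤ 51, user value 2 + 19 + 19 + 13 + 15 = 68.
X + R + N + U + S: effort 12 + 7 + 10 + 10 + 11 = 50 ≤ 51, user value 19 + 19 + 13 + 15 + 13 = 79.
Best is X, R, N, U, and S with total user value 79.

79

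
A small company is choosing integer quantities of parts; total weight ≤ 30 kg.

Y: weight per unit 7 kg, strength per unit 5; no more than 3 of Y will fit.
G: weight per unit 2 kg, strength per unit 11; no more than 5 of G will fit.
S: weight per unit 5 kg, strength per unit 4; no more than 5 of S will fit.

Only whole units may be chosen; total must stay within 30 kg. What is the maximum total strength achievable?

5×G and 4×S: weight 30 ≤ 30, strength 5·11 + 4·4 = 71.
2×Y, 5×G, and 1×S: weight 29 ≤ 30, strength 2·5 + 5·11 + 1·4 = 69.
Best is 71.

71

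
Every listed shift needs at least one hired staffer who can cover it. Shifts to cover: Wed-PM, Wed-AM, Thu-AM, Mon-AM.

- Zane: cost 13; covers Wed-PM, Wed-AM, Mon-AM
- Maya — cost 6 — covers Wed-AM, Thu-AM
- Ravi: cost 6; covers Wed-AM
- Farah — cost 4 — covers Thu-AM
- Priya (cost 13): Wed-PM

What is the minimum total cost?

17

Choose Zane and Farah: together they cover Wed-PM, Wed-AM, Thu-AM, Mon-AM — every shift.
Total cost: 13 + 4 = 17.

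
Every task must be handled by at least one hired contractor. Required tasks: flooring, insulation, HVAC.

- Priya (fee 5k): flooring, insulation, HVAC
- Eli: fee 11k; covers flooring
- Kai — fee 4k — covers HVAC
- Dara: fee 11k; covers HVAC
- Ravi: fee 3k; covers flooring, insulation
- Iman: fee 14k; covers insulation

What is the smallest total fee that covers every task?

5

The greedy cost-per-new-task heuristic would pick Ravi and Kai for 7, but a cheaper cover exists.
Priya alone covers flooring, insulation, HVAC — every task.
Total fee: 5.
No cover costs less than 5.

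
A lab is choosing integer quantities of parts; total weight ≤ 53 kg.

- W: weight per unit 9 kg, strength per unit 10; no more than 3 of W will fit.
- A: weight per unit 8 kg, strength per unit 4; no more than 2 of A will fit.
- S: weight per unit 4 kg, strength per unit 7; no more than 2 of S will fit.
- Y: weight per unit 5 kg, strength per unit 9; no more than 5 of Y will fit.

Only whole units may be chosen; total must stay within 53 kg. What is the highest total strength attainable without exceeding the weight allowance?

79

This is a bounded integer knapsack.
3×W and 5×Y: weight 52 ≤ 53, strength 3·10 + 5·9 = 75.
2×W, 2×S, and 5×Y: weight 51 ≤ 53, strength 2·10 + 2·7 + 5·9 = 79.
Best is 79.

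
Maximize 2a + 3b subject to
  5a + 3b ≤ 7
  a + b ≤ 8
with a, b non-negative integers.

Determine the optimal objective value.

(a,b)=(0,2): 5·0+3·2=6≤7, 1·0+1·2=2≤8, objective 6.
(a,b)=(0,1): 5·0+3·1=3≤7, 1·0+1·1=1≤8, objective 3.
No feasible integer point exceeds 6.

6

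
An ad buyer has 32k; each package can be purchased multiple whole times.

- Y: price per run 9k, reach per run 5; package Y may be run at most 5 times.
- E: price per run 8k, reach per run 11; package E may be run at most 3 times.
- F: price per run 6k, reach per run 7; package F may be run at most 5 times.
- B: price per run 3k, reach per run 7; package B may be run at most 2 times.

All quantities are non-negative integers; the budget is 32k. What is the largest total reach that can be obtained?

47

This is a bounded integer knapsack.
Take 3×E and 2×B: price 30 ≤ 32, reach 3·11 + 2·7 = 47.
B has the best ratio (7/3) and is taken to its limit of 2; remaining capacity is filled optimally with the others.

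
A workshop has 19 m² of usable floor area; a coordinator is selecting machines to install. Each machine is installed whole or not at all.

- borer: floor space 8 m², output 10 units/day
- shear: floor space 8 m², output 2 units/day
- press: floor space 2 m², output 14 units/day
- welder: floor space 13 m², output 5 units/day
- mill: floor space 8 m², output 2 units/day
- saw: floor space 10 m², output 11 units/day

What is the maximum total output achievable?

26

Take borer, shear, and press: floor space 8 + 8 + 2 = 18 ≤ 19, output 10 + 2 + 14 = 26.
No feasible combination exceeds this.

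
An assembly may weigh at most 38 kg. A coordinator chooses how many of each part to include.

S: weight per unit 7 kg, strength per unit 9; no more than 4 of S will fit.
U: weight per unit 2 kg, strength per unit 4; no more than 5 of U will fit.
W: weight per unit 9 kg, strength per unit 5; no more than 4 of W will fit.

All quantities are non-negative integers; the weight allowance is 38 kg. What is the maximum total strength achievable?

Take 4×S and 5×U: weight 38 ≤ 38, strength 4·9 + 5·4 = 56.
U has the best ratio (4/2) and is taken to its limit of 5; remaining capacity is filled optimally with the others.

56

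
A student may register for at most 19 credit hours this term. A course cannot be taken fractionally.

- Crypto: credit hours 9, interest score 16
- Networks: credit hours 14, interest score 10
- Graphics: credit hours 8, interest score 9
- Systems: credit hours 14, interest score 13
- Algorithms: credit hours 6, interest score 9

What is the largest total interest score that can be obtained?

25

Crypto + Graphics: credit hours 9 + 8 = 17 ≤ 19, interest score 16 + 9 = 25.
Crypto + Algorithms: credit hours 9 + 6 = 15 ≤ 19, interest score 16 + 9 = 25.
The maximum interest score is 25; one optimal choice is Crypto and Algorithms.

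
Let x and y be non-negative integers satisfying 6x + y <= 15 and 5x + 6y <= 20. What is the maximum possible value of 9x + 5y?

23

Relaxing integrality, the LP optimum is 27.58 at (x,y) = (2.26, 1.45), which is not an integer point.
(x,y)=(2,1): 6·2+1·1=13≤15, 5·2+6·1=16≤20, objective 23.
(x,y)=(1,2): 6·1+1·2=8≤15, 5·1+6·2=17≤20, objective 19.
No feasible integer point exceeds 23.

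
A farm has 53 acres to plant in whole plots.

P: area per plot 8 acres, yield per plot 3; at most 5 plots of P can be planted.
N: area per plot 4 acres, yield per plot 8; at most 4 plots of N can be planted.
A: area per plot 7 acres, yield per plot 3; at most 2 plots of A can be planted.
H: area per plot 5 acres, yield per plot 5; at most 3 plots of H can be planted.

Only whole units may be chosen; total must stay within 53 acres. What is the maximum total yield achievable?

56

Take 1×P, 4×N, 2×A, and 3×H: area 53 ≤ 53, yield 1·3 + 4·8 + 2·3 + 3·5 = 56.
N has the best ratio (8/4) and is taken to its limit of 4; remaining capacity is filled optimally with the others.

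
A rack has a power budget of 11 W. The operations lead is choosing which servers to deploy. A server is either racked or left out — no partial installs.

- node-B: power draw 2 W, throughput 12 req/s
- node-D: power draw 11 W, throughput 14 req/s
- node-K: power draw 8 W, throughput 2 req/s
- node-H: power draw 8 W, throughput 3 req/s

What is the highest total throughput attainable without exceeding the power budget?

15

Treat it as a binary knapsack problem.
Take node-B and node-H: power draw 2 + 8 = 10 ≤ 11, throughput 12 + 3 = 15.
No other feasible combination does better.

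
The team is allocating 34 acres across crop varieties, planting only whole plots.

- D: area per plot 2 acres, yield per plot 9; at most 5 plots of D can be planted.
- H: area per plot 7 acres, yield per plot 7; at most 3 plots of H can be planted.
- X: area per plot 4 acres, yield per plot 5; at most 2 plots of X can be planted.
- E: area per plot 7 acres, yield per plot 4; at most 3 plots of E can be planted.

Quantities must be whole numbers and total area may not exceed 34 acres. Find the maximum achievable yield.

5×D, 2×H, and 2×X: area 32 ≤ 34, yield 5·9 + 2·7 + 2·5 = 69.
5×D, 1×H, 2×X, and 1×E: area 32 ≤ 34, yield 5·9 + 1·7 + 2·5 + 1·4 = 66.
Best is 69.

69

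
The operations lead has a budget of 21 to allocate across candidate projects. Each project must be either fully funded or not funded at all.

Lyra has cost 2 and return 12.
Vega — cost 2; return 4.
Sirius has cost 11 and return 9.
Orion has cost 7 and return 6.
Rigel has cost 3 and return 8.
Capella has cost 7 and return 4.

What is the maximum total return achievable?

Allowing fractional choices, the relaxed optimum would be about 35.7, but projects are indivisible.
Lyra + Vega + Sirius + Rigel: cost 2 + 2 + 11 + 3 = 18 ≤ 21, return 12 + 4 + 9 + 8 = 33.
Lyra + Vega + Orion + Rigel: cost 2 + 2 + 7 + 3 = 14 ≤ 21, return 12 + 4 + 6 + 8 = 30.
Lyra + Vega + Orion + Rigel + Capella: cost 2 + 2 + 7 + 3 + 7 = 21 ≤ 21, return 12 + 4 + 6 + 8 + 4 = 34.
Best is Lyra, Vega, Orion, Rigel, and Capella with total return 34.

34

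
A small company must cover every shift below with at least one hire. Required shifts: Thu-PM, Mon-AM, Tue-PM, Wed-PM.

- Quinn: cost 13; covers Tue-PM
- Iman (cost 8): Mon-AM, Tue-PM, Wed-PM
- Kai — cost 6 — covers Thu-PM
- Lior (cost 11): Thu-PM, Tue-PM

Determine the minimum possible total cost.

Choose Iman and Kai: together they cover Thu-PM, Mon-AM, Tue-PM, Wed-PM — every shift.
Total cost: 8 + 6 = 14.
No cover costs less than 14.

14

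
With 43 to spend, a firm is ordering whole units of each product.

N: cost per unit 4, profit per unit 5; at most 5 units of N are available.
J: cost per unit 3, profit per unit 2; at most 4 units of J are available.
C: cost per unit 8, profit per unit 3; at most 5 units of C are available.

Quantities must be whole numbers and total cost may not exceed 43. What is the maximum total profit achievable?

36

Take 5×N, 4×J, and 1×C: cost 40 ≤ 43, profit 5·5 + 4·2 + 1·3 = 36.
N has the best ratio (5/4) and is taken to its limit of 5; remaining capacity is filled optimally with the others.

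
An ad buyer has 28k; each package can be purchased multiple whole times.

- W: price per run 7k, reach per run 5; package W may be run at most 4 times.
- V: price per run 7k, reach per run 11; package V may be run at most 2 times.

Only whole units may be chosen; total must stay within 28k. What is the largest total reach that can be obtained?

32

This is a bounded integer knapsack.
1×W and 2×V: price 21 ≤ 28, reach 1·5 + 2·11 = 27.
2×W and 2×V: price 28 ≤ 28, reach 2·5 + 2·11 = 32.
Best is 32.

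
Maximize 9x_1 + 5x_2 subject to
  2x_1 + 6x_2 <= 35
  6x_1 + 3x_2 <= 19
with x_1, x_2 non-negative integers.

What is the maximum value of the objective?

29

Relaxing integrality, the LP optimum is 31.37 at (x_1,x_2) = (0.3, 5.73), which is not an integer point.
(x_1,x_2)=(1,4): 2·1+6·4=26≤35, 6·1+3·4=18≤19, objective 29.
(x_1,x_2)=(0,5): 2·0+6·5=30≤35, 6·0+3·5=15≤19, objective 25.
(x_1,x_2)=(1,3): 2·1+6·3=20≤35, 6·1+3·3=15≤19, objective 24.
The best lattice point is (1,4), giving 29.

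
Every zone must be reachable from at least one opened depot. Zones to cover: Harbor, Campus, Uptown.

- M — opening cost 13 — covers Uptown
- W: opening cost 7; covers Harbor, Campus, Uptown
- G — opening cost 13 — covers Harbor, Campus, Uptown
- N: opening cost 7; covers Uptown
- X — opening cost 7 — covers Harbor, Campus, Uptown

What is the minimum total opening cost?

7

W alone covers Harbor, Campus, Uptown — every zone.
Total opening cost: 7.
No cover costs less than 7.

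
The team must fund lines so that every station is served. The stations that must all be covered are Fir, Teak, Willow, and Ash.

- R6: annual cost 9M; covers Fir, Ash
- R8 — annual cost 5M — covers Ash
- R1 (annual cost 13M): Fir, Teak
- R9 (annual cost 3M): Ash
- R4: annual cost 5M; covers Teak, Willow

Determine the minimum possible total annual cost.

Choose R6 and R4: together they cover Fir, Teak, Willow, Ash — every station.
Total annual cost: 9 + 5 = 14.

14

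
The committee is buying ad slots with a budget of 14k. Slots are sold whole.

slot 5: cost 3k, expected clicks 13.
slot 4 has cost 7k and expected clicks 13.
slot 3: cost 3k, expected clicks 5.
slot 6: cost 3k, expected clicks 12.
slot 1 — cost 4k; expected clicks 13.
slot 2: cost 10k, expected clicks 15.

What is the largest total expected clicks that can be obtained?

Allowing fractional choices, the relaxed optimum would be about 45.4, but ad slots are indivisible.
slot 5 + slot 3 + slot 6 + slot 1: cost 3 + 3 + 3 + 4 = 13 ≤ 14, expected clicks 13 + 5 + 12 + 13 = 43.
slot 5 + slot 6 + slot 1: cost 3 + 3 + 4 = 10 ≤ 14, expected clicks 13 + 12 + 13 = 38.
slot 5 + slot 4 + slot 1: cost 3 + 7 + 4 = 14 ≤ 14, expected clicks 13 + 13 + 13 = 39.
Best is slot 5, slot 3, slot 6, and slot 1 with total expected clicks 43.

43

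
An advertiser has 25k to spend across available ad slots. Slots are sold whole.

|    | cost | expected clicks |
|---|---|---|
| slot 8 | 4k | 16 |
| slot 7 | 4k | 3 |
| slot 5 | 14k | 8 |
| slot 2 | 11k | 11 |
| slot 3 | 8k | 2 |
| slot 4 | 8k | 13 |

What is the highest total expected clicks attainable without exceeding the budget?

Allowing fractional choices, the relaxed optimum would be about 41.5, but ad slots are indivisible.
slot 8 + slot 7 + slot 3 + slot 4: cost 4 + 4 + 8 + 8 = 24 ≤ 25, expected clicks 16 + 3 + 2 + 13 = 34.
slot 8 + slot 7 + slot 4: cost 4 + 4 + 8 = 16 ≤ 25, expected clicks 16 + 3 + 13 = 32.
slot 8 + slot 2 + slot 4: cost 4 + 11 + 8 = 23 ≤ 25, expected clicks 16 + 11 + 13 = 40.
Best is slot 8, slot 2, and slot 4 with total expected clicks 40.

40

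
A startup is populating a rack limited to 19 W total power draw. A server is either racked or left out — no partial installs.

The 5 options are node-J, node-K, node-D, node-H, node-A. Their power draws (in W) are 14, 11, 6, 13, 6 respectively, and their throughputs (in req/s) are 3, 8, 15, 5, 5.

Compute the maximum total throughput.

23

This is an integer program with binary decision variables.
node-D + node-A: power draw 6 + 6 = 12 ≤ 19, throughput 15 + 5 = 20.
node-K + node-D: power draw 11 + 6 = 17 ≤ 19, throughput 8 + 15 = 23.
Best is node-K and node-D with total throughput 23.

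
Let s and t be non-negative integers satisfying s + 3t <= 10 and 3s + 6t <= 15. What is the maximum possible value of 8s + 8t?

40

(s,t)=(5,0): 1·5+3·0=5≤10, 3·5+6·0=15≤15, objective 40.
(s,t)=(4,0): 1·4+3·0=4≤10, 3·4+6·0=12≤15, objective 32.
No feasible integer point exceeds 40.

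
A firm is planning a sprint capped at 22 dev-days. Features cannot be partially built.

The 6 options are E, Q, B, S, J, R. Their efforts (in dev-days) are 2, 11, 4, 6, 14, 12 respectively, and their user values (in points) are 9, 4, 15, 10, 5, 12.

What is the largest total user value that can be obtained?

E + B + R: effort 2 + 4 + 12 = 18 ≤ 22, user value 9 + 15 + 12 = 36.
B + S + R: effort 4 + 6 + 12 = 22 ≤ 22, user value 15 + 10 + 12 = 37.
E + B + S: effort 2 + 4 + 6 = 12 ≤ 22, user value 9 + 15 + 10 = 34.
Best is B, S, and R with total user value 37.

37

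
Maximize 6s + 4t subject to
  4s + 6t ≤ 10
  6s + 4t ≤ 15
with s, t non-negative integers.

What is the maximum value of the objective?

The continuous relaxation peaks at (2.5, 0) with value 15.00; rounding to a feasible lattice point costs some objective.
(s,t)=(2,0): 4·2+6·0=8≤10, 6·2+4·0=12≤15, objective 12.
(s,t)=(1,1): 4·1+6·1=10≤10, 6·1+4·1=10≤15, objective 10.
(s,t)=(1,0): 4·1+6·0=4≤10, 6·1+4·0=6≤15, objective 6.
The best lattice point is (2,0), giving 12.

12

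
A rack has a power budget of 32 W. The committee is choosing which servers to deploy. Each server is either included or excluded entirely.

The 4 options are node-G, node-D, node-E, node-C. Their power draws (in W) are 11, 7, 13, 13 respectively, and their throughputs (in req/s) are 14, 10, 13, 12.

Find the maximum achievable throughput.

37

Allowing fractional choices, the relaxed optimum would be about 37.9, but servers are indivisible.
node-G + node-D + node-E: power draw 11 + 7 + 13 = 31 ≤ 32, throughput 14 + 10 + 13 = 37.
node-G + node-D + node-C: power draw 11 + 7 + 13 = 31 ≤ 32, throughput 14 + 10 + 12 = 36.
Best is node-G, node-D, and node-E with total throughput 37.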